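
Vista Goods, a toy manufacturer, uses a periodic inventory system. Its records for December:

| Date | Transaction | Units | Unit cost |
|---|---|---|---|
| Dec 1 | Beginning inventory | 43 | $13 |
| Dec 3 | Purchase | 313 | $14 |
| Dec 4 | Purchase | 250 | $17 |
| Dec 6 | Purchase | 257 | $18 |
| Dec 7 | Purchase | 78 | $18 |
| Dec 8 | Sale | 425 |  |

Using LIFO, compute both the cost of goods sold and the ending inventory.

Dec 8, 425 sold [LIFO — newest first]: 78 @ $18 + 257 @ $18 + 90 @ $17 = $7,560
Ending inventory: 43 @ $13 + 313 @ $14 + 160 @ $17 = $7,661

COGS = $7,560; ending inventory = $7,661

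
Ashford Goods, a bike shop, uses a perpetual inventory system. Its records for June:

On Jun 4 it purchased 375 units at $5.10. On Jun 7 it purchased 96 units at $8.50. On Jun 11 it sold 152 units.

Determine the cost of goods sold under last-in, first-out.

COGS = $1,101.60

Jun 11, 152 sold [LIFO — newest first]: 96 @ $8.50 + 56 @ $5.10 = $1,101.60
Ending inventory: 319 @ $5.10 = $1,626.90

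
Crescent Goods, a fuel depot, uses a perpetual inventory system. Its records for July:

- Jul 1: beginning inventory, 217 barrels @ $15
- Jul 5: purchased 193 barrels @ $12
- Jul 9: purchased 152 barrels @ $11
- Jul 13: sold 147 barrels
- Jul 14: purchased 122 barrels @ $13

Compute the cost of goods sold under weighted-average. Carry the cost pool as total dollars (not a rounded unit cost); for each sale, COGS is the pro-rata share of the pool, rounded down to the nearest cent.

COGS = $1,894.52

After Jul 1: 217 on hand, pool $3,255.00 (≈ $15.0000 each)
After Jul 5: 410 on hand, pool $5,571.00 (≈ $13.5878 each)
After Jul 9: 562 on hand, pool $7,243.00 (≈ $12.8879 each)
Jul 13, sell 147: 147/562 × $7,243.00 → $1,894.52
After Jul 14: 537 on hand, pool $6,934.48 (≈ $12.9134 each)
Ending inventory (cost pool remaining) = $6,934.48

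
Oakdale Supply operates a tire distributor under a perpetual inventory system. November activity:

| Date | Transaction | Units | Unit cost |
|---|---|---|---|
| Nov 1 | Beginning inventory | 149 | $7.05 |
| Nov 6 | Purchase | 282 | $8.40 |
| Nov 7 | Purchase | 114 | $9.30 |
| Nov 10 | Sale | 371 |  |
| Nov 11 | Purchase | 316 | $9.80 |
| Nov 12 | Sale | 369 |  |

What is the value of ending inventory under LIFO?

Ending inventory = $853.05

Nov 10, 371 sold [LIFO — newest first]: 114 @ $9.30 + 257 @ $8.40 = $3,219.00
Nov 12, 369 sold [LIFO — newest first]: 316 @ $9.80 + 25 @ $8.40 + 28 @ $7.05 = $3,504.20
Total COGS = $3,219.00 + $3,504.20 = $6,723.20
Ending inventory: 121 @ $7.05 = $853.05
Check: goods available $7,576.25 = COGS $6,723.20 + ending $853.05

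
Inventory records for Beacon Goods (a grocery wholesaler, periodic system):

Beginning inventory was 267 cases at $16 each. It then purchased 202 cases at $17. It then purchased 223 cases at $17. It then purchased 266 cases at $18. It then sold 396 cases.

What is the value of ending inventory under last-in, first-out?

Ending inventory = $9,287

Sale 1 (396) [LIFO — newest first]: 266 @ $18 + 130 @ $17 = $6,998
Ending inventory: 267 @ $16 + 202 @ $17 + 93 @ $17 = $9,287
Check: goods available $16,285 = COGS $6,998 + ending $9,287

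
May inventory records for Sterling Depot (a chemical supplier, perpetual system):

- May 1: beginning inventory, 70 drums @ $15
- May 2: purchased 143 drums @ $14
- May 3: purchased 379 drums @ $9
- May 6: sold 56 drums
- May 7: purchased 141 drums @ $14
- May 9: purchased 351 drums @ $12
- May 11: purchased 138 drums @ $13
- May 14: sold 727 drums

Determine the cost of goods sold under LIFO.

May 6, 56 sold [LIFO — newest first]: 56 @ $9 = $504
May 14, 727 sold [LIFO — newest first]: 138 @ $13 + 351 @ $12 + 141 @ $14 + 97 @ $9 = $8,853
Total COGS = $504 + $8,853 = $9,357
Ending inventory: 70 @ $15 + 143 @ $14 + 226 @ $9 = $5,086

COGS = $9,357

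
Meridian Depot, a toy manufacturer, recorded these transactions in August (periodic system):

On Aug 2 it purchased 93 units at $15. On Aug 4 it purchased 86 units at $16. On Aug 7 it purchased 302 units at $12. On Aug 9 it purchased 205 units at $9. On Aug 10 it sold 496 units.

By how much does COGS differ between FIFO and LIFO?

$1,193

FIFO COGS: 93 @ $15 + 86 @ $16 + 302 @ $12 + 15 @ $9 = $6,530
LIFO COGS: 205 @ $9 + 291 @ $12 = $5,337
Difference = |$6,530 − $5,337| = $1,193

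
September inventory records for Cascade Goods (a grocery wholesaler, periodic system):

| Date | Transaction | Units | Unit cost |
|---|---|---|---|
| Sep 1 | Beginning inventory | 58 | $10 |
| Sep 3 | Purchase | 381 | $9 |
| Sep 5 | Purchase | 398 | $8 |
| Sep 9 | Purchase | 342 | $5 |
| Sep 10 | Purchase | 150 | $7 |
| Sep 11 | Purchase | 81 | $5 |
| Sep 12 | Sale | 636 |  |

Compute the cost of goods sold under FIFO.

COGS = $5,585

Sep 12, 636 sold [FIFO — oldest first]: 58 @ $10 + 381 @ $9 + 197 @ $8 = $5,585
Ending inventory: 201 @ $8 + 342 @ $5 + 150 @ $7 + 81 @ $5 = $4,773
Check: goods available $10,358 = COGS $5,585 + ending $4,773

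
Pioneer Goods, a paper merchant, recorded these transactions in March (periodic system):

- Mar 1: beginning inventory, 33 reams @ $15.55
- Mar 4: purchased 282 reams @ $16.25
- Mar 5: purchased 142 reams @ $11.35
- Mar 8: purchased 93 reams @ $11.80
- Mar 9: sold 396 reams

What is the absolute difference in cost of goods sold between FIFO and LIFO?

$689.65

FIFO COGS: 33 @ $15.55 + 282 @ $16.25 + 81 @ $11.35 = $6,015.00
LIFO COGS: 93 @ $11.80 + 142 @ $11.35 + 161 @ $16.25 = $5,325.35
Difference = |$6,015.00 − $5,325.35| = $689.65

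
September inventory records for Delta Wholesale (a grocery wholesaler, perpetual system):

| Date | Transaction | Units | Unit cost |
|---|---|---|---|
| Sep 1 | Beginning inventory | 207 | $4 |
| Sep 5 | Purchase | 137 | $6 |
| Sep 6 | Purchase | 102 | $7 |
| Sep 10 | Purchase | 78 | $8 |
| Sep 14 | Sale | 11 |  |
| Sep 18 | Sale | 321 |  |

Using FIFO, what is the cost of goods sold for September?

Sep 14, 11 sold [FIFO — oldest first]: 11 @ $4 = $44
Sep 18, 321 sold [FIFO — oldest first]: 196 @ $4 + 125 @ $6 = $1,534
Total COGS = $44 + $1,534 = $1,578
Ending inventory: 12 @ $6 + 102 @ $7 + 78 @ $8 = $1,410

COGS = $1,578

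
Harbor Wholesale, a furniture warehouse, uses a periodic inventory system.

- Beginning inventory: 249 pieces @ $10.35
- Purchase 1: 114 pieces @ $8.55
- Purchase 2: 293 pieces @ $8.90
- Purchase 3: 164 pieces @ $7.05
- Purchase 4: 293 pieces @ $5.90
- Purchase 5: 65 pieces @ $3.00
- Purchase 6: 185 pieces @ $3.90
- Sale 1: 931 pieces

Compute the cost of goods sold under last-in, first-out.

COGS = $5,795.00

Sale 1 (931) [LIFO — newest first]: 185 @ $3.90 + 65 @ $3.00 + 293 @ $5.90 + 164 @ $7.05 + 224 @ $8.90 = $5,795.00
Ending inventory: 249 @ $10.35 + 114 @ $8.55 + 69 @ $8.90 = $4,165.95
Check: goods available $9,960.95 = COGS $5,795.00 + ending $4,165.95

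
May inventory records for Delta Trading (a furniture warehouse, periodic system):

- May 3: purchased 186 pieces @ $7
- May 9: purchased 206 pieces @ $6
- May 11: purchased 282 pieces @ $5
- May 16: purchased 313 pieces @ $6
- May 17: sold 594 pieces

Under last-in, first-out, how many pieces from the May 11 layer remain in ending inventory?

1

May 17, 594 sold [LIFO — newest first]: 313 @ $6 + 281 @ $5 = $3,283
Ending inventory: 186 @ $7 + 206 @ $6 + 1 @ $5 = $2,543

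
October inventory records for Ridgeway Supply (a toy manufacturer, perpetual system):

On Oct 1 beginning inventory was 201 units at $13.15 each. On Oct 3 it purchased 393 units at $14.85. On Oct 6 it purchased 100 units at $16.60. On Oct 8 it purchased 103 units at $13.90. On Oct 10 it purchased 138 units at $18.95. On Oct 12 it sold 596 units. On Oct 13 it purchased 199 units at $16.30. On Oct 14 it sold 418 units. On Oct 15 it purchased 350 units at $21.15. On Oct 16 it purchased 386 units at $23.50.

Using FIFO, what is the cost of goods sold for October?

COGS = $15,473.70

Oct 12, 596 sold [FIFO — oldest first]: 201 @ $13.15 + 393 @ $14.85 + 2 @ $16.60 = $8,512.40
Oct 14, 418 sold [FIFO — oldest first]: 98 @ $16.60 + 103 @ $13.90 + 138 @ $18.95 + 79 @ $16.30 = $6,961.30
Total COGS = $8,512.40 + $6,961.30 = $15,473.70
Ending inventory: 120 @ $16.30 + 350 @ $21.15 + 386 @ $23.50 = $18,429.50
Check: goods available $33,903.20 = COGS $15,473.70 + ending $18,429.50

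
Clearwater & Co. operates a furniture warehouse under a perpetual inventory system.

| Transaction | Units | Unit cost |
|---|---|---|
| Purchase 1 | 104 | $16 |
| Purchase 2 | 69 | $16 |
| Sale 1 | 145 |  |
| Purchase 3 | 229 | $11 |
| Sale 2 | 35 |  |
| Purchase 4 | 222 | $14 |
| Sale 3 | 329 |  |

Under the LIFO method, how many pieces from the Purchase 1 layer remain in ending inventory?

Sale 1 (145) [LIFO — newest first]: 69 @ $16 + 76 @ $16 = $2,320
Sale 2 (35) [LIFO — newest first]: 35 @ $11 = $385
Sale 3 (329) [LIFO — newest first]: 222 @ $14 + 107 @ $11 = $4,285
Total COGS = $2,320 + $385 + $4,285 = $6,990
Ending inventory: 28 @ $16 + 87 @ $11 = $1,405

28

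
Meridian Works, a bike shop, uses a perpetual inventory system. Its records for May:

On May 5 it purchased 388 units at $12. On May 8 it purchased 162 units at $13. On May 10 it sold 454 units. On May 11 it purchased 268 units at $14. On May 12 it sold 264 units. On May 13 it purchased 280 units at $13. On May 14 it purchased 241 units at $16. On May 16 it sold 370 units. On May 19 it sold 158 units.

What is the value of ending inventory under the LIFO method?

May 10, 454 sold [LIFO — newest first]: 162 @ $13 + 292 @ $12 = $5,610
May 12, 264 sold [LIFO — newest first]: 264 @ $14 = $3,696
May 16, 370 sold [LIFO — newest first]: 241 @ $16 + 129 @ $13 = $5,533
May 19, 158 sold [LIFO — newest first]: 151 @ $13 + 4 @ $14 + 3 @ $12 = $2,055
Total COGS = $5,610 + $3,696 + $5,533 + $2,055 = $16,894
Ending inventory: 93 @ $12 = $1,116
Check: goods available $18,010 = COGS $16,894 + ending $1,116

Ending inventory = $1,116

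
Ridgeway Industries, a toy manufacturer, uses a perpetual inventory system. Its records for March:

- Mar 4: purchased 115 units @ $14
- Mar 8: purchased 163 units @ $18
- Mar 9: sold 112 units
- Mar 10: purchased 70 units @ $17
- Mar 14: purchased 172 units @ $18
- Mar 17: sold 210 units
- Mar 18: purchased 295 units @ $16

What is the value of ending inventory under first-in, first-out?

Ending inventory = $8,258

Mar 9, 112 sold [FIFO — oldest first]: 112 @ $14 = $1,568
Mar 17, 210 sold [FIFO — oldest first]: 3 @ $14 + 163 @ $18 + 44 @ $17 = $3,724
Total COGS = $1,568 + $3,724 = $5,292
Ending inventory: 26 @ $17 + 172 @ $18 + 295 @ $16 = $8,258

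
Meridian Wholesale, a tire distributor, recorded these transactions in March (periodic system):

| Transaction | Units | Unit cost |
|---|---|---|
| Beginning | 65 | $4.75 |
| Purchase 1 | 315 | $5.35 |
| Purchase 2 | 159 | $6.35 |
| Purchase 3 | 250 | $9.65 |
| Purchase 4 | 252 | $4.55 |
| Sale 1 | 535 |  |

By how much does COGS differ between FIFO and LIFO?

FIFO COGS: 65 @ $4.75 + 315 @ $5.35 + 155 @ $6.35 = $2,978.25
LIFO COGS: 252 @ $4.55 + 250 @ $9.65 + 33 @ $6.35 = $3,768.65
Difference = |$2,978.25 − $3,768.65| = $790.40

$790.40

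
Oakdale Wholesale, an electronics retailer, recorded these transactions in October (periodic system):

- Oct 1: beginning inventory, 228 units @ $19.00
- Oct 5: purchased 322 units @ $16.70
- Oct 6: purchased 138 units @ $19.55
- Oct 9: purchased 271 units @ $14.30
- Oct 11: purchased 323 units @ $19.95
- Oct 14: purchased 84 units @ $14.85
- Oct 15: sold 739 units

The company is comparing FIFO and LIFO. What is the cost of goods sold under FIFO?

COGS = $13,136.60

FIFO COGS: 228 @ $19.00 + 322 @ $16.70 + 138 @ $19.55 + 51 @ $14.30 = $13,136.60
LIFO COGS: 84 @ $14.85 + 323 @ $19.95 + 271 @ $14.30 + 61 @ $19.55 = $12,759.10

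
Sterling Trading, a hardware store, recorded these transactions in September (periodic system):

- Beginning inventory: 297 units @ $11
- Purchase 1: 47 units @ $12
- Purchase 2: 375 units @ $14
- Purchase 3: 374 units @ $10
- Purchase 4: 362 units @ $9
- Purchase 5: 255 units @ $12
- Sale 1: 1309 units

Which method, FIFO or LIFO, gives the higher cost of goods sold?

FIFO

FIFO COGS: 297 @ $11 + 47 @ $12 + 375 @ $14 + 374 @ $10 + 216 @ $9 = $14,765
LIFO COGS: 255 @ $12 + 362 @ $9 + 374 @ $10 + 318 @ $14 = $14,510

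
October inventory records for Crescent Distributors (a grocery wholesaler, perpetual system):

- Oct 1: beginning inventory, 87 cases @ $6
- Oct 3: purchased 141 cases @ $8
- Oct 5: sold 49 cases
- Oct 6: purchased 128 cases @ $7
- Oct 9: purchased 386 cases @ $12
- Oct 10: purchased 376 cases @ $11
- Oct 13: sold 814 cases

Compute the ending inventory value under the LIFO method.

Ending inventory = $1,790

Oct 5, 49 sold [LIFO — newest first]: 49 @ $8 = $392
Oct 13, 814 sold [LIFO — newest first]: 376 @ $11 + 386 @ $12 + 52 @ $7 = $9,132
Total COGS = $392 + $9,132 = $9,524
Ending inventory: 87 @ $6 + 92 @ $8 + 76 @ $7 = $1,790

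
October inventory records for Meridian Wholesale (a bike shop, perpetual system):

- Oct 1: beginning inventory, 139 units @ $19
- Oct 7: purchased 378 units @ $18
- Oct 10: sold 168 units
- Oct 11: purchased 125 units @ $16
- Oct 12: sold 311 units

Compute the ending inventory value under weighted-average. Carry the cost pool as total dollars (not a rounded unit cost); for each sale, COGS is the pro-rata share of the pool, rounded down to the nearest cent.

After Oct 1: 139 on hand, pool $2,641.00 (≈ $19.0000 each)
After Oct 7: 517 on hand, pool $9,445.00 (≈ $18.2689 each)
Oct 10, sell 168: 168/517 × $9,445.00 → $3,069.16
After Oct 11: 474 on hand, pool $8,375.84 (≈ $17.6705 each)
Oct 12, sell 311: 311/474 × $8,375.84 → $5,495.54
Total COGS = $3,069.16 + $5,495.54 = $8,564.70
Ending inventory (cost pool remaining) = $2,880.30

Ending inventory = $2,880.30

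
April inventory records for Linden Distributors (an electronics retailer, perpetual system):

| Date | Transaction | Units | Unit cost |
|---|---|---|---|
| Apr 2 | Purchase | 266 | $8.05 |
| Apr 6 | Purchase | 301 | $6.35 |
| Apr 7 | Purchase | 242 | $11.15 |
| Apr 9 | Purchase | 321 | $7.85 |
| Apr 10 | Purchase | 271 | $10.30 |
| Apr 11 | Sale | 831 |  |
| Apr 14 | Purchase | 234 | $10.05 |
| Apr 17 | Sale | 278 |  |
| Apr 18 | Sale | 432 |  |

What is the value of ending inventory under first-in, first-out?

Ending inventory = $944.70

Apr 11, 831 sold [FIFO — oldest first]: 266 @ $8.05 + 301 @ $6.35 + 242 @ $11.15 + 22 @ $7.85 = $6,923.65
Apr 17, 278 sold [FIFO — oldest first]: 278 @ $7.85 = $2,182.30
Apr 18, 432 sold [FIFO — oldest first]: 21 @ $7.85 + 271 @ $10.30 + 140 @ $10.05 = $4,363.15
Total COGS = $6,923.65 + $2,182.30 + $4,363.15 = $13,469.10
Ending inventory: 94 @ $10.05 = $944.70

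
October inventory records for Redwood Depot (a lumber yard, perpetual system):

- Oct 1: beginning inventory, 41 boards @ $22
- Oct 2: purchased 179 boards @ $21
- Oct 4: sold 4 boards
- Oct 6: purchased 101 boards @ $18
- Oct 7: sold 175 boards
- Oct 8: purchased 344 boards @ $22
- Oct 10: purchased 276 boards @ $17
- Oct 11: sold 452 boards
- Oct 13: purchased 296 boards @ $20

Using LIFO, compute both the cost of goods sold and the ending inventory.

Oct 4, 4 sold [LIFO — newest first]: 4 @ $21 = $84
Oct 7, 175 sold [LIFO — newest first]: 101 @ $18 + 74 @ $21 = $3,372
Oct 11, 452 sold [LIFO — newest first]: 276 @ $17 + 176 @ $22 = $8,564
Total COGS = $84 + $3,372 + $8,564 = $12,020
Ending inventory: 41 @ $22 + 101 @ $21 + 168 @ $22 + 296 @ $20 = $12,639

COGS = $12,020; ending inventory = $12,639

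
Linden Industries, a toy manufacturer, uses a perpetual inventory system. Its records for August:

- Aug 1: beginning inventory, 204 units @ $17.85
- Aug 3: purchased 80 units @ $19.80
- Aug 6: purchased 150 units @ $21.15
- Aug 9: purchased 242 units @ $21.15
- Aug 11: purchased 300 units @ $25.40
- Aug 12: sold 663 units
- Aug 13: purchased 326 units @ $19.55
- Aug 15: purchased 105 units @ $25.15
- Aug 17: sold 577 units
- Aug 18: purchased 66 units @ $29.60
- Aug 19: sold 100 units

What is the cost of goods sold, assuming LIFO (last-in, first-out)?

Aug 12, 663 sold [LIFO — newest first]: 300 @ $25.40 + 242 @ $21.15 + 121 @ $21.15 = $15,297.45
Aug 17, 577 sold [LIFO — newest first]: 105 @ $25.15 + 326 @ $19.55 + 29 @ $21.15 + 80 @ $19.80 + 37 @ $17.85 = $11,871.85
Aug 19, 100 sold [LIFO — newest first]: 66 @ $29.60 + 34 @ $17.85 = $2,560.50
Total COGS = $15,297.45 + $11,871.85 + $2,560.50 = $29,729.80
Ending inventory: 133 @ $17.85 = $2,374.05

COGS = $29,729.80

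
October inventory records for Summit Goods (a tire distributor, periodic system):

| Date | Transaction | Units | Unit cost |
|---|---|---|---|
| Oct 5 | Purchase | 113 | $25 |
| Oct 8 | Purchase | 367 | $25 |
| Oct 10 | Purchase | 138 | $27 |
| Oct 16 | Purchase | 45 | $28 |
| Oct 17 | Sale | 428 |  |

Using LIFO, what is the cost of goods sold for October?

Oct 17, 428 sold [LIFO — newest first]: 45 @ $28 + 138 @ $27 + 245 @ $25 = $11,111
Ending inventory: 113 @ $25 + 122 @ $25 = $5,875

COGS = $11,111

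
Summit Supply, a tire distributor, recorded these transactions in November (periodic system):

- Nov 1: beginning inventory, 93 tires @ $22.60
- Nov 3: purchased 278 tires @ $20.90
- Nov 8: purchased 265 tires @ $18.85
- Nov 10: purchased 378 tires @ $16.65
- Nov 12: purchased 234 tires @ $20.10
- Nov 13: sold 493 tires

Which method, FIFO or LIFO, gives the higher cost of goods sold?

FIFO COGS: 93 @ $22.60 + 278 @ $20.90 + 122 @ $18.85 = $10,211.70
LIFO COGS: 234 @ $20.10 + 259 @ $16.65 = $9,015.75

FIFO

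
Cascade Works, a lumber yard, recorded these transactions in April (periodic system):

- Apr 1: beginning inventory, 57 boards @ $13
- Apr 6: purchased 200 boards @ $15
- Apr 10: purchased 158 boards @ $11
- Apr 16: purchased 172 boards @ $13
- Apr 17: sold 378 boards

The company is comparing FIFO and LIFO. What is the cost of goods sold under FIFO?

COGS = $5,072

FIFO COGS: 57 @ $13 + 200 @ $15 + 121 @ $11 = $5,072
LIFO COGS: 172 @ $13 + 158 @ $11 + 48 @ $15 = $4,694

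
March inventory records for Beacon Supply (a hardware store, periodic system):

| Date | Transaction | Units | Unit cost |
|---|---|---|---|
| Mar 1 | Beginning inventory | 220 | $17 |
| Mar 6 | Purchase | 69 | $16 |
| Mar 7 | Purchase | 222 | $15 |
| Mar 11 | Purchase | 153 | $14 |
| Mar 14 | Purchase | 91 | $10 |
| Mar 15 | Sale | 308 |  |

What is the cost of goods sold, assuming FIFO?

Mar 15, 308 sold [FIFO — oldest first]: 220 @ $17 + 69 @ $16 + 19 @ $15 = $5,129
Ending inventory: 203 @ $15 + 153 @ $14 + 91 @ $10 = $6,097
Check: goods available $11,226 = COGS $5,129 + ending $6,097

COGS = $5,129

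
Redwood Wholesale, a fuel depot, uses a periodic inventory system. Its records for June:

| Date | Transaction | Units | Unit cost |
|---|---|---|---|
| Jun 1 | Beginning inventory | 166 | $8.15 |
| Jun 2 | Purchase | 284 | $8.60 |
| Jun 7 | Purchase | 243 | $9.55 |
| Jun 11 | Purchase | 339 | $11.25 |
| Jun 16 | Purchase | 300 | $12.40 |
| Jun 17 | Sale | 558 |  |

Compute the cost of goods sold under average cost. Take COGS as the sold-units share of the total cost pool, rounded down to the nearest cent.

COGS = $5,718.11

Jun 17, sell 558: 558/1332 × $13,649.70 → $5,718.11
Ending inventory (cost pool remaining) = $7,931.59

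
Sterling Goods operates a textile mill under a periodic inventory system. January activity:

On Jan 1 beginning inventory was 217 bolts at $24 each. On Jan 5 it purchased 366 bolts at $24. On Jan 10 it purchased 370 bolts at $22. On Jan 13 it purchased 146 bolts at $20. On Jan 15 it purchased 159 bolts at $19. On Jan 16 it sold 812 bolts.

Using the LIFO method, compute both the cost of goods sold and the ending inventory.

Jan 16, 812 sold [LIFO — newest first]: 159 @ $19 + 146 @ $20 + 370 @ $22 + 137 @ $24 = $17,369
Ending inventory: 217 @ $24 + 229 @ $24 = $10,704

COGS = $17,369; ending inventory = $10,704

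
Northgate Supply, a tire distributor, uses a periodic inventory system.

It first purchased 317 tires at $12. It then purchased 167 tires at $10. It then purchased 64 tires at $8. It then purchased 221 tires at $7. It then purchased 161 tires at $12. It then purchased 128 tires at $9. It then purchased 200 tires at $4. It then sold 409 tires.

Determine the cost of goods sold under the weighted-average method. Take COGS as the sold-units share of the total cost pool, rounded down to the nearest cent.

COGS = $3,711.88

Sale 1, sell 409: 409/1258 × $11,417.00 → $3,711.88
Ending inventory (cost pool remaining) = $7,705.12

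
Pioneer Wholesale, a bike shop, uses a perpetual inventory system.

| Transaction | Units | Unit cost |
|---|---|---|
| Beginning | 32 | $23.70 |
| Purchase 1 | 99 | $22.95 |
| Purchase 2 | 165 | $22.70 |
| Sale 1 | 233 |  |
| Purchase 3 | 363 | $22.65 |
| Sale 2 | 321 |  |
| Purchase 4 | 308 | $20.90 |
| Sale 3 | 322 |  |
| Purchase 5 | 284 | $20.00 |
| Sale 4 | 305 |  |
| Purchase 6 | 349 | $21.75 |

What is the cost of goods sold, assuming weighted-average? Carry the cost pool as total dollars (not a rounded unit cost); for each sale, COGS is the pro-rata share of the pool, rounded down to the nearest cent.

After Beginning: 32 on hand, pool $758.40 (≈ $23.7000 each)
After Purchase 1: 131 on hand, pool $3,030.45 (≈ $23.1332 each)
After Purchase 2: 296 on hand, pool $6,775.95 (≈ $22.8917 each)
Sale 1, sell 233: 233/296 × $6,775.95 → $5,333.77
After Purchase 3: 426 on hand, pool $9,664.13 (≈ $22.6858 each)
Sale 2, sell 321: 321/426 × $9,664.13 → $7,282.12
After Purchase 4: 413 on hand, pool $8,819.21 (≈ $21.3540 each)
Sale 3, sell 322: 322/413 × $8,819.21 → $6,875.99
After Purchase 5: 375 on hand, pool $7,623.22 (≈ $20.3286 each)
Sale 4, sell 305: 305/375 × $7,623.22 → $6,200.21
After Purchase 6: 419 on hand, pool $9,013.76 (≈ $21.5126 each)
Total COGS = $5,333.77 + $7,282.12 + $6,875.99 + $6,200.21 = $25,692.09
Ending inventory (cost pool remaining) = $9,013.76

COGS = $25,692.09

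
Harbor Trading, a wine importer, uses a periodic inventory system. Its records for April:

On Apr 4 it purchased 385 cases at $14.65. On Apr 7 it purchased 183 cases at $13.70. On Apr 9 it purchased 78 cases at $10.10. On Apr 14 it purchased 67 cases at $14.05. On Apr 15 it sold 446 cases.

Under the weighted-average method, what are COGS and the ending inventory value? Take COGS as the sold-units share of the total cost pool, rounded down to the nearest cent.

COGS = $6,178.00; ending inventory = $3,698.50

Apr 15, sell 446: 446/713 × $9,876.50 → $6,178.00
Ending inventory (cost pool remaining) = $3,698.50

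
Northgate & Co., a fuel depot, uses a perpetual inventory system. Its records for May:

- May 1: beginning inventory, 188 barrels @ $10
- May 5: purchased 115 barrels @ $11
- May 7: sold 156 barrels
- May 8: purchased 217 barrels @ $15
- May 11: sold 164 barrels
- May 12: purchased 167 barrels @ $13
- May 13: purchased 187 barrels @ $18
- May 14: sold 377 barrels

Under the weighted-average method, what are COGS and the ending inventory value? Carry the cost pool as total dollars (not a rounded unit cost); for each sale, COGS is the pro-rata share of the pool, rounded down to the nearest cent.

After May 1: 188 on hand, pool $1,880.00 (≈ $10.0000 each)
After May 5: 303 on hand, pool $3,145.00 (≈ $10.3795 each)
May 7, sell 156: 156/303 × $3,145.00 → $1,619.20
After May 8: 364 on hand, pool $4,780.80 (≈ $13.1341 each)
May 11, sell 164: 164/364 × $4,780.80 → $2,153.98
After May 12: 367 on hand, pool $4,797.82 (≈ $13.0731 each)
After May 13: 554 on hand, pool $8,163.82 (≈ $14.7361 each)
May 14, sell 377: 377/554 × $8,163.82 → $5,555.52
Total COGS = $1,619.20 + $2,153.98 + $5,555.52 = $9,328.70
Ending inventory (cost pool remaining) = $2,608.30
Check: goods available $11,937.00 = COGS $9,328.70 + ending $2,608.30

COGS = $9,328.70; ending inventory = $2,608.30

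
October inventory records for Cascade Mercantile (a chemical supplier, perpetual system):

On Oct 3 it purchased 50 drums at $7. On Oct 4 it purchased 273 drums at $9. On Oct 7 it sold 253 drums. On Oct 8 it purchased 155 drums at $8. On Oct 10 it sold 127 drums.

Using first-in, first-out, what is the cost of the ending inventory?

Ending inventory = $784

Oct 7, 253 sold [FIFO — oldest first]: 50 @ $7 + 203 @ $9 = $2,177
Oct 10, 127 sold [FIFO — oldest first]: 70 @ $9 + 57 @ $8 = $1,086
Total COGS = $2,177 + $1,086 = $3,263
Ending inventory: 98 @ $8 = $784
Check: goods available $4,047 = COGS $3,263 + ending $784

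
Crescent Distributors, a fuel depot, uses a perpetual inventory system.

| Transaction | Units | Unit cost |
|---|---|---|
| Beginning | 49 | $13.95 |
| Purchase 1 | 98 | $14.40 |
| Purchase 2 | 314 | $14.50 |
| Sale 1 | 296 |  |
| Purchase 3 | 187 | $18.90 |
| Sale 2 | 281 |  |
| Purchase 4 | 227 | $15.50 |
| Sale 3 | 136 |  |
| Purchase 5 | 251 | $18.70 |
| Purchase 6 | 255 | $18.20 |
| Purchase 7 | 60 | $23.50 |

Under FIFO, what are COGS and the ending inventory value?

Sale 1 (296) [FIFO — oldest first]: 49 @ $13.95 + 98 @ $14.40 + 149 @ $14.50 = $4,255.25
Sale 2 (281) [FIFO — oldest first]: 165 @ $14.50 + 116 @ $18.90 = $4,584.90
Sale 3 (136) [FIFO — oldest first]: 71 @ $18.90 + 65 @ $15.50 = $2,349.40
Total COGS = $4,255.25 + $4,584.90 + $2,349.40 = $11,189.55
Ending inventory: 162 @ $15.50 + 251 @ $18.70 + 255 @ $18.20 + 60 @ $23.50 = $13,255.70
Check: goods available $24,445.25 = COGS $11,189.55 + ending $13,255.70

COGS = $11,189.55; ending inventory = $13,255.70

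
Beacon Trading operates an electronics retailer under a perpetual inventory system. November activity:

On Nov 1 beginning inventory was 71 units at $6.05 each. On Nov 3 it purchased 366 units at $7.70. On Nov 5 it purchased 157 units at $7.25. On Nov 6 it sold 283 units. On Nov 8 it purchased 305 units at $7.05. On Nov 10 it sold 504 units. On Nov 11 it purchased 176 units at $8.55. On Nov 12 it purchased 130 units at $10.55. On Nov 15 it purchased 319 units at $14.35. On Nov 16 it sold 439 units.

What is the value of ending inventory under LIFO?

Nov 6, 283 sold [LIFO — newest first]: 157 @ $7.25 + 126 @ $7.70 = $2,108.45
Nov 10, 504 sold [LIFO — newest first]: 305 @ $7.05 + 199 @ $7.70 = $3,682.55
Nov 16, 439 sold [LIFO — newest first]: 319 @ $14.35 + 120 @ $10.55 = $5,843.65
Total COGS = $2,108.45 + $3,682.55 + $5,843.65 = $11,634.65
Ending inventory: 71 @ $6.05 + 41 @ $7.70 + 176 @ $8.55 + 10 @ $10.55 = $2,355.55
Check: goods available $13,990.20 = COGS $11,634.65 + ending $2,355.55

Ending inventory = $2,355.55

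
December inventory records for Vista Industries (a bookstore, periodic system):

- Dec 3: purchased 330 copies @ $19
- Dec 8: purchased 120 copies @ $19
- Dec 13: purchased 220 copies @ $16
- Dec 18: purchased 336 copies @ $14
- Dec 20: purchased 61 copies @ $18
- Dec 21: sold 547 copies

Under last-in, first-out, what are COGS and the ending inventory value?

COGS = $8,202; ending inventory = $9,670

Dec 21, 547 sold [LIFO — newest first]: 61 @ $18 + 336 @ $14 + 150 @ $16 = $8,202
Ending inventory: 330 @ $19 + 120 @ $19 + 70 @ $16 = $9,670
Check: goods available $17,872 = COGS $8,202 + ending $9,670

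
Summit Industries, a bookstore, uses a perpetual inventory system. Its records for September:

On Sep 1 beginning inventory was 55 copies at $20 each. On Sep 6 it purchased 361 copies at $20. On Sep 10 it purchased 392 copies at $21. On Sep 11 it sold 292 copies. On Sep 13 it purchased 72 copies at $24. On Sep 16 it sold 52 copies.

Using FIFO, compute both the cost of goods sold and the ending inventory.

COGS = $6,880; ending inventory = $11,400

Sep 11, 292 sold [FIFO — oldest first]: 55 @ $20 + 237 @ $20 = $5,840
Sep 16, 52 sold [FIFO — oldest first]: 52 @ $20 = $1,040
Total COGS = $5,840 + $1,040 = $6,880
Ending inventory: 72 @ $20 + 392 @ $21 + 72 @ $24 = $11,400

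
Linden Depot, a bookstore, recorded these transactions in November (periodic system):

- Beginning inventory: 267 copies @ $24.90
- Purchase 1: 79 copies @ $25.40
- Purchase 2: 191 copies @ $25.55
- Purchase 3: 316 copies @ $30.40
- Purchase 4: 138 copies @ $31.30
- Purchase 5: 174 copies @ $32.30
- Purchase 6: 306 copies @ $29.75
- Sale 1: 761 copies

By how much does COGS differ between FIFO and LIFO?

$3,045.75

FIFO COGS: 267 @ $24.90 + 79 @ $25.40 + 191 @ $25.55 + 224 @ $30.40 = $20,344.55
LIFO COGS: 306 @ $29.75 + 174 @ $32.30 + 138 @ $31.30 + 143 @ $30.40 = $23,390.30
Difference = |$20,344.55 − $23,390.30| = $3,045.75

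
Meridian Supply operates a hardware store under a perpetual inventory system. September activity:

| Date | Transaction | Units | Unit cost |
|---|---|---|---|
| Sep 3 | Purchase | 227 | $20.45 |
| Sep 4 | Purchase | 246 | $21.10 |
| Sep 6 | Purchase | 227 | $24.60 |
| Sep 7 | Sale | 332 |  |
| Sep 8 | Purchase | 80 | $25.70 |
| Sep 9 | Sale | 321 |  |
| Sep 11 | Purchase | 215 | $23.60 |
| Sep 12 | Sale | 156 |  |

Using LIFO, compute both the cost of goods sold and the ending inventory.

COGS = $18,557.40; ending inventory = $3,989.55

Sep 7, 332 sold [LIFO — newest first]: 227 @ $24.60 + 105 @ $21.10 = $7,799.70
Sep 9, 321 sold [LIFO — newest first]: 80 @ $25.70 + 141 @ $21.10 + 100 @ $20.45 = $7,076.10
Sep 12, 156 sold [LIFO — newest first]: 156 @ $23.60 = $3,681.60
Total COGS = $7,799.70 + $7,076.10 + $3,681.60 = $18,557.40
Ending inventory: 127 @ $20.45 + 59 @ $23.60 = $3,989.55
Check: goods available $22,546.95 = COGS $18,557.40 + ending $3,989.55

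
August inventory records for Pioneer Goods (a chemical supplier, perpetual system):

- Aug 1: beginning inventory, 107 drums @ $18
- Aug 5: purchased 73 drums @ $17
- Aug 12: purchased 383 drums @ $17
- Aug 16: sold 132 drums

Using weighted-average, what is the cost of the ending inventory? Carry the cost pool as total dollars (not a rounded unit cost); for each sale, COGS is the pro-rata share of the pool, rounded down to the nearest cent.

After Aug 1: 107 on hand, pool $1,926.00 (≈ $18.0000 each)
After Aug 5: 180 on hand, pool $3,167.00 (≈ $17.5944 each)
After Aug 12: 563 on hand, pool $9,678.00 (≈ $17.1901 each)
Aug 16, sell 132: 132/563 × $9,678.00 → $2,269.08
Ending inventory (cost pool remaining) = $7,408.92

Ending inventory = $7,408.92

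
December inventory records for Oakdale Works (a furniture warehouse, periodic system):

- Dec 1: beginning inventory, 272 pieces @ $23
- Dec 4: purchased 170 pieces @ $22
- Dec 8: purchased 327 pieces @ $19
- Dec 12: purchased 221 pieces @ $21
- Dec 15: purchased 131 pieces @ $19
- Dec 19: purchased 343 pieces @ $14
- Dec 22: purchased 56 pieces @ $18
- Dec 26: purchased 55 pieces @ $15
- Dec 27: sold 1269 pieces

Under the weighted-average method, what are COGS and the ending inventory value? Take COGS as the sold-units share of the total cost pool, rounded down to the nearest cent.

Dec 27, sell 1269: 1269/1575 × $29,974.00 → $24,150.48
Ending inventory (cost pool remaining) = $5,823.52
Check: goods available $29,974.00 = COGS $24,150.48 + ending $5,823.52

COGS = $24,150.48; ending inventory = $5,823.52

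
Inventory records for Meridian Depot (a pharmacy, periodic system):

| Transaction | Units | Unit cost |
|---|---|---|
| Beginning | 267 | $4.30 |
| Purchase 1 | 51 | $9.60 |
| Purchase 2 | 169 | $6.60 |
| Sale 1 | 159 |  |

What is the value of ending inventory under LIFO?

Ending inventory = $1,703.70

Sale 1 (159) [LIFO — newest first]: 159 @ $6.60 = $1,049.40
Ending inventory: 267 @ $4.30 + 51 @ $9.60 + 10 @ $6.60 = $1,703.70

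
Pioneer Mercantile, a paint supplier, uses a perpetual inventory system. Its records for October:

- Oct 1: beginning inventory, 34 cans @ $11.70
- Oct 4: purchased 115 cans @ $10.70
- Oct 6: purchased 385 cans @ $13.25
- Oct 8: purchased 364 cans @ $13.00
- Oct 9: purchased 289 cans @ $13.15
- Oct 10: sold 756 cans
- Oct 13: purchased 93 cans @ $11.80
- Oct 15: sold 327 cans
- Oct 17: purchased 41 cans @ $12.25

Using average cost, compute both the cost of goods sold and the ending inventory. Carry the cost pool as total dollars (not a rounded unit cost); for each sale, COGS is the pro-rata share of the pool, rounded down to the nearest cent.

COGS = $13,863.34; ending inventory = $2,998.21

After Oct 1: 34 on hand, pool $397.80 (≈ $11.7000 each)
After Oct 4: 149 on hand, pool $1,628.30 (≈ $10.9282 each)
After Oct 6: 534 on hand, pool $6,729.55 (≈ $12.6022 each)
After Oct 8: 898 on hand, pool $11,461.55 (≈ $12.7634 each)
After Oct 9: 1187 on hand, pool $15,261.90 (≈ $12.8575 each)
Oct 10, sell 756: 756/1187 × $15,261.90 → $9,720.30
After Oct 13: 524 on hand, pool $6,639.00 (≈ $12.6698 each)
Oct 15, sell 327: 327/524 × $6,639.00 → $4,143.04
After Oct 17: 238 on hand, pool $2,998.21 (≈ $12.5975 each)
Total COGS = $9,720.30 + $4,143.04 = $13,863.34
Ending inventory (cost pool remaining) = $2,998.21
Check: goods available $16,861.55 = COGS $13,863.34 + ending $2,998.21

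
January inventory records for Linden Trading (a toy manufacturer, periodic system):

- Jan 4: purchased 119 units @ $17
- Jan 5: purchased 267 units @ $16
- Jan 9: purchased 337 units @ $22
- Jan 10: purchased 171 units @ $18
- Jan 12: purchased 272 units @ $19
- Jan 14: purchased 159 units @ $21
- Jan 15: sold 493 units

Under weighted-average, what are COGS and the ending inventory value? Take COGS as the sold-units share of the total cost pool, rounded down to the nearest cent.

Jan 15, sell 493: 493/1325 × $25,294.00 → $9,411.27
Ending inventory (cost pool remaining) = $15,882.73

COGS = $9,411.27; ending inventory = $15,882.73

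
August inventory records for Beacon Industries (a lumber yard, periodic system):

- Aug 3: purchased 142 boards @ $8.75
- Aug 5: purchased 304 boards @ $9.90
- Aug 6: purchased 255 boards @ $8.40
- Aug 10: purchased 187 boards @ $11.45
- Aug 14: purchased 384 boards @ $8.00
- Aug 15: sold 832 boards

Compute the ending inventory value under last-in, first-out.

Aug 15, 832 sold [LIFO — newest first]: 384 @ $8.00 + 187 @ $11.45 + 255 @ $8.40 + 6 @ $9.90 = $7,414.55
Ending inventory: 142 @ $8.75 + 298 @ $9.90 = $4,192.70

Ending inventory = $4,192.70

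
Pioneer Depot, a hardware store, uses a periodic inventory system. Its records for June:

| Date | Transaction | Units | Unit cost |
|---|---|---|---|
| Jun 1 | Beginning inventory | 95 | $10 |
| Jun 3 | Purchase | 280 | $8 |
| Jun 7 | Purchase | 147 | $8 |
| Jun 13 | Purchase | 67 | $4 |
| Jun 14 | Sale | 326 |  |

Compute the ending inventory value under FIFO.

Ending inventory = $1,836

Jun 14, 326 sold [FIFO — oldest first]: 95 @ $10 + 231 @ $8 = $2,798
Ending inventory: 49 @ $8 + 147 @ $8 + 67 @ $4 = $1,836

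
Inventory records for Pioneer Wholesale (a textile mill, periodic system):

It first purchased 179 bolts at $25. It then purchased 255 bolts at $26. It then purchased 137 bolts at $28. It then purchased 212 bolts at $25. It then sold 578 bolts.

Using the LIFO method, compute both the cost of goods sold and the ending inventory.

COGS = $15,090; ending inventory = $5,151

Sale 1 (578) [LIFO — newest first]: 212 @ $25 + 137 @ $28 + 229 @ $26 = $15,090
Ending inventory: 179 @ $25 + 26 @ $26 = $5,151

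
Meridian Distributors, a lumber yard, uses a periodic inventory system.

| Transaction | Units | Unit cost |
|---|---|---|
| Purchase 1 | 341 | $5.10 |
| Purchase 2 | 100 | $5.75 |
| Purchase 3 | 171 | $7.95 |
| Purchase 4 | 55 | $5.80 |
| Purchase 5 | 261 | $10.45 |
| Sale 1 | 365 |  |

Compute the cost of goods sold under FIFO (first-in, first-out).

COGS = $1,877.10

Sale 1 (365) [FIFO — oldest first]: 341 @ $5.10 + 24 @ $5.75 = $1,877.10
Ending inventory: 76 @ $5.75 + 171 @ $7.95 + 55 @ $5.80 + 261 @ $10.45 = $4,842.90
Check: goods available $6,720.00 = COGS $1,877.10 + ending $4,842.90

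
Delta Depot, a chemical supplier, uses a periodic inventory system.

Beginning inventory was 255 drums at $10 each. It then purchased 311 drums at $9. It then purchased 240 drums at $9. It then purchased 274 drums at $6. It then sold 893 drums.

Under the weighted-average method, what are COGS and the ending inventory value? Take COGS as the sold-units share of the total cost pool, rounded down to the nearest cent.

COGS = $7,568.17; ending inventory = $1,584.83

Sale 1, sell 893: 893/1080 × $9,153.00 → $7,568.17
Ending inventory (cost pool remaining) = $1,584.83
Check: goods available $9,153.00 = COGS $7,568.17 + ending $1,584.83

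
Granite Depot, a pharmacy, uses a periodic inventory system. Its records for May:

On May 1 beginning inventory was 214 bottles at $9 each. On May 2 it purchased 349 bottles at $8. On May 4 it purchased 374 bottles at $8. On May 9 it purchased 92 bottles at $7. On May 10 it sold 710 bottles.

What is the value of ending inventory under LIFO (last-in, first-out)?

May 10, 710 sold [LIFO — newest first]: 92 @ $7 + 374 @ $8 + 244 @ $8 = $5,588
Ending inventory: 214 @ $9 + 105 @ $8 = $2,766

Ending inventory = $2,766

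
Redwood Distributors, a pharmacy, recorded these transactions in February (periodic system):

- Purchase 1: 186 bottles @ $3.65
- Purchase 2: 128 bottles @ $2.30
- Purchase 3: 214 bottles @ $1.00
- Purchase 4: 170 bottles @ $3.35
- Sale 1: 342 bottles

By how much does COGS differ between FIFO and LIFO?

$259.80

FIFO COGS: 186 @ $3.65 + 128 @ $2.30 + 28 @ $1.00 = $1,001.30
LIFO COGS: 170 @ $3.35 + 172 @ $1.00 = $741.50
Difference = |$1,001.30 − $741.50| = $259.80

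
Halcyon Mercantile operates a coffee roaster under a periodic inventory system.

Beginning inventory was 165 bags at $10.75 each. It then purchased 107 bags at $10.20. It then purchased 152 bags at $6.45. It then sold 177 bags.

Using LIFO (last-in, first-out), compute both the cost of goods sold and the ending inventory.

COGS = $1,235.40; ending inventory = $2,610.15

Sale 1 (177) [LIFO — newest first]: 152 @ $6.45 + 25 @ $10.20 = $1,235.40
Ending inventory: 165 @ $10.75 + 82 @ $10.20 = $2,610.15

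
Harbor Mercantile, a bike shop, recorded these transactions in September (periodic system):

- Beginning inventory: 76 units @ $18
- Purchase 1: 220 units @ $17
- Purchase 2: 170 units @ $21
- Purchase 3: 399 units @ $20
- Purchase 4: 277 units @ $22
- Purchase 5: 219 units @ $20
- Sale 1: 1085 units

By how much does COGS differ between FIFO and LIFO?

$866

FIFO COGS: 76 @ $18 + 220 @ $17 + 170 @ $21 + 399 @ $20 + 220 @ $22 = $21,498
LIFO COGS: 219 @ $20 + 277 @ $22 + 399 @ $20 + 170 @ $21 + 20 @ $17 = $22,364
Difference = |$21,498 − $22,364| = $866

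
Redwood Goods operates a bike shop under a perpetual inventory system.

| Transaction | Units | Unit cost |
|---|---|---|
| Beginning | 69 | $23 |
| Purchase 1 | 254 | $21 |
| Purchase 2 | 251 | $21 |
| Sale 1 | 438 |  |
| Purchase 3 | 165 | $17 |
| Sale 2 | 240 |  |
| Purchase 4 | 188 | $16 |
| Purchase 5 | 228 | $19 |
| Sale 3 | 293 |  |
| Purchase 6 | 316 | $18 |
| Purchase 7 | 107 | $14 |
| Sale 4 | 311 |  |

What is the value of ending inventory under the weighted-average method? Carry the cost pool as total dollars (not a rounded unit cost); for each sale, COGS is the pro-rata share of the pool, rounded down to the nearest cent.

After Beginning: 69 on hand, pool $1,587.00 (≈ $23.0000 each)
After Purchase 1: 323 on hand, pool $6,921.00 (≈ $21.4272 each)
After Purchase 2: 574 on hand, pool $12,192.00 (≈ $21.2404 each)
Sale 1, sell 438: 438/574 × $12,192.00 → $9,303.30
After Purchase 3: 301 on hand, pool $5,693.70 (≈ $18.9159 each)
Sale 2, sell 240: 240/301 × $5,693.70 → $4,539.82
After Purchase 4: 249 on hand, pool $4,161.88 (≈ $16.7144 each)
After Purchase 5: 477 on hand, pool $8,493.88 (≈ $17.8069 each)
Sale 3, sell 293: 293/477 × $8,493.88 → $5,217.41
After Purchase 6: 500 on hand, pool $8,964.47 (≈ $17.9289 each)
After Purchase 7: 607 on hand, pool $10,462.47 (≈ $17.2364 each)
Sale 4, sell 311: 311/607 × $10,462.47 → $5,360.50
Total COGS = $9,303.30 + $4,539.82 + $5,217.41 + $5,360.50 = $24,421.03
Ending inventory (cost pool remaining) = $5,101.97

Ending inventory = $5,101.97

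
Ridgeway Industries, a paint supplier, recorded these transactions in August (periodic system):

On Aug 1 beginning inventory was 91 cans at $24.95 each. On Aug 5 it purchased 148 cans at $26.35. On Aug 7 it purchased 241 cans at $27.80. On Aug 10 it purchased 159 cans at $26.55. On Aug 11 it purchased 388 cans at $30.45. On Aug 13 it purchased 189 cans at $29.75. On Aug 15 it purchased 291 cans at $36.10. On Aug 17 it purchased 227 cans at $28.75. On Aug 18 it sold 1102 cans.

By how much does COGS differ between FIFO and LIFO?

FIFO COGS: 91 @ $24.95 + 148 @ $26.35 + 241 @ $27.80 + 159 @ $26.55 + 388 @ $30.45 + 75 @ $29.75 = $31,137.35
LIFO COGS: 227 @ $28.75 + 291 @ $36.10 + 189 @ $29.75 + 388 @ $30.45 + 7 @ $26.55 = $34,654.55
Difference = |$31,137.35 − $34,654.55| = $3,517.20

$3,517.20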